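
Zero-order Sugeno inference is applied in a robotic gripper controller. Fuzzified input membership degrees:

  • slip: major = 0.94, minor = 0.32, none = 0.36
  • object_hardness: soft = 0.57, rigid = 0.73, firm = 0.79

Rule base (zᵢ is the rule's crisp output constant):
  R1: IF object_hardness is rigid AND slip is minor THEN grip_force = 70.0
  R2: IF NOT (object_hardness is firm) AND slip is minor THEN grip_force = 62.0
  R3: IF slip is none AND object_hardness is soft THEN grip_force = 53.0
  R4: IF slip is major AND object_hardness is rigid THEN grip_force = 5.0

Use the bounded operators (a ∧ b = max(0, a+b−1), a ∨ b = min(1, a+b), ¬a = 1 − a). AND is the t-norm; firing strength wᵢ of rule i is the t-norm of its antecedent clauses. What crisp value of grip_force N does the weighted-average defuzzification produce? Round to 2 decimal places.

R1 (z=70.0): rigid=0.73, minor=0.32; AND[max(0, a+b−1)] → w = 0.05
R2 (z=62.0): ¬firm=1−0.79=0.21, minor=0.32; AND[max(0, a+b−1)] → w = 0.00
R3 (z=53.0): none=0.36, soft=0.57; AND[max(0, a+b−1)] → w = 0.00
R4 (z=5.0): major=0.94, rigid=0.73; AND[max(0, a+b−1)] → w = 0.67
Weighted average = (0.05·70.0 + 0.00·62.0 + 0.00·53.0 + 0.67·5.0) / (0.05 + 0.00 + 0.00 + 0.67)
  = 6.8500 / 0.7200 = 9.51

9.51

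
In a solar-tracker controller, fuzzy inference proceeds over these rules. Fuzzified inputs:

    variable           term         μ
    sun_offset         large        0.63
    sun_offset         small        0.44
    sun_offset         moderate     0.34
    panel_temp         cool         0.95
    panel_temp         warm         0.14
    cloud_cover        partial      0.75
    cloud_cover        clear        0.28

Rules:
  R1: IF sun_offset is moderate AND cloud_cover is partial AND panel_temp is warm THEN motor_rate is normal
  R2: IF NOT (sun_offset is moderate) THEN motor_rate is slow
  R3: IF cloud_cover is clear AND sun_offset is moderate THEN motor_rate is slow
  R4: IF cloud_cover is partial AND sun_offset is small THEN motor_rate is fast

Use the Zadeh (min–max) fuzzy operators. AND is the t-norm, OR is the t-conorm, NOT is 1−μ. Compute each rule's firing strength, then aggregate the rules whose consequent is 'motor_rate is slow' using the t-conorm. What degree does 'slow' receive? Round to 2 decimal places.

R1: moderate=0.34, partial=0.75, warm=0.14; AND[min(a, b)] → w = 0.14
R2: ¬moderate=1−0.34=0.66 → w = 0.66
R3: clear=0.28, moderate=0.34; AND[min(a, b)] → w = 0.28
R4: partial=0.75, small=0.44; AND[min(a, b)] → w = 0.44
Rules with consequent 'slow': {R2, R3} → strengths 0.66, 0.28
Aggregate via t-conorm [max(a, b)]: 0.66

0.66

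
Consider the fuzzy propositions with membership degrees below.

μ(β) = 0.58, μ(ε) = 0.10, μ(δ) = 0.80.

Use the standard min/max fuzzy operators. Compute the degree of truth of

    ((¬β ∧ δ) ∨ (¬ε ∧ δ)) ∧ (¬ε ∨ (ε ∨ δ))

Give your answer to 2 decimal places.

0.80

¬β = 1 − 0.58 = 0.42
¬β ∧ δ = min(a, b) on (0.42, 0.80) = 0.42
¬ε = 1 − 0.10 = 0.90
¬ε ∧ δ = min(a, b) on (0.90, 0.80) = 0.80
(¬β ∧ δ) ∨ (¬ε ∧ δ) = max(a, b) on (0.42, 0.80) = 0.80
¬ε = 1 − 0.10 = 0.90
ε ∨ δ = max(a, b) on (0.10, 0.80) = 0.80
¬ε ∨ (ε ∨ δ) = max(a, b) on (0.90, 0.80) = 0.90
((¬β ∧ δ) ∨ (¬ε ∧ δ)) ∧ (¬ε ∨ (ε ∨ δ)) = min(a, b) on (0.80, 0.90) = 0.80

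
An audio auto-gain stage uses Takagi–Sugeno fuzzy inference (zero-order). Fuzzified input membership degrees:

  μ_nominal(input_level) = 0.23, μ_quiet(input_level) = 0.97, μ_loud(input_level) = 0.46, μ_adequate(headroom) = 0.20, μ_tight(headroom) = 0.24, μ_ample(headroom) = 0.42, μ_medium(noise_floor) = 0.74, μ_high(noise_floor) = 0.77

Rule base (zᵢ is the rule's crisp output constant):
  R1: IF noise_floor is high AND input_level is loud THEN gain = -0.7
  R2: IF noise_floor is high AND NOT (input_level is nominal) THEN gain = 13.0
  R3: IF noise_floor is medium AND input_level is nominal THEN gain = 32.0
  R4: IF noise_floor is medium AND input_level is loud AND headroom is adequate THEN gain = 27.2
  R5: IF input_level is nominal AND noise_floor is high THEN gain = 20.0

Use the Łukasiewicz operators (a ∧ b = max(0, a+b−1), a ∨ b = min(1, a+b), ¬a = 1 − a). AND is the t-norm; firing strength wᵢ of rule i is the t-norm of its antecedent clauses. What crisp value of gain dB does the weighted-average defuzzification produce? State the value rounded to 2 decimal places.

R1 (z=-0.7): high=0.77, loud=0.46; AND[max(0, a+b−1)] → w = 0.23
R2 (z=13.0): high=0.77, ¬nominal=1−0.23=0.77; AND[max(0, a+b−1)] → w = 0.54
R3 (z=32.0): medium=0.74, nominal=0.23; AND[max(0, a+b−1)] → w = 0.00
R4 (z=27.2): medium=0.74, loud=0.46, adequate=0.20; AND[max(0, a+b−1)] → w = 0.00
R5 (z=20.0): nominal=0.23, high=0.77; AND[max(0, a+b−1)] → w = 0.00
Weighted average = (0.23·-0.7 + 0.54·13.0 + 0.00·32.0 + 0.00·27.2 + 0.00·20.0) / (0.23 + 0.54 + 0.00 + 0.00 + 0.00)
  = 6.8590 / 0.7700 = 8.91

8.91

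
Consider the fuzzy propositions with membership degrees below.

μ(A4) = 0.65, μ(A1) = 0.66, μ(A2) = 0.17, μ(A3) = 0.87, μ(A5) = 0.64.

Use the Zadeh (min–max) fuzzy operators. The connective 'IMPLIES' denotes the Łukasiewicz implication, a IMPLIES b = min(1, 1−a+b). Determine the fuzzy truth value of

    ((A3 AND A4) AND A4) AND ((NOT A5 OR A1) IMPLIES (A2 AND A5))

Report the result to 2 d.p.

0.51

A3 AND A4 = min(a, b) on (0.87, 0.65) = 0.65
(A3 AND A4) AND A4 = min(a, b) on (0.65, 0.65) = 0.65
NOT A5 = 1 − 0.64 = 0.36
NOT A5 OR A1 = max(a, b) on (0.36, 0.66) = 0.66
A2 AND A5 = min(a, b) on (0.17, 0.64) = 0.17
(NOT A5 OR A1) IMPLIES (A2 AND A5)  [Łukasiewicz: min(1, 1−a+b)] with a=0.66, b=0.17 → 0.51
((A3 AND A4) AND A4) AND ((NOT A5 OR A1) IMPLIES (A2 AND A5)) = min(a, b) on (0.65, 0.51) = 0.51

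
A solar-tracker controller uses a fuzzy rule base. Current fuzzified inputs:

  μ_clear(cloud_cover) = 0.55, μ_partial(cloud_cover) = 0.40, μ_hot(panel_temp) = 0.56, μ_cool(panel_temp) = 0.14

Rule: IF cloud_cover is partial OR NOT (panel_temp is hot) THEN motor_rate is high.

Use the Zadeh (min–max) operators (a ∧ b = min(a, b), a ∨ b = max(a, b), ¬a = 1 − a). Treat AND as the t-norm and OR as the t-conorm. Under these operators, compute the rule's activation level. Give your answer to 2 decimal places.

firing strength: partial=0.40, ¬hot=1−0.56=0.44; OR[max(a, b)] → w = 0.44

0.44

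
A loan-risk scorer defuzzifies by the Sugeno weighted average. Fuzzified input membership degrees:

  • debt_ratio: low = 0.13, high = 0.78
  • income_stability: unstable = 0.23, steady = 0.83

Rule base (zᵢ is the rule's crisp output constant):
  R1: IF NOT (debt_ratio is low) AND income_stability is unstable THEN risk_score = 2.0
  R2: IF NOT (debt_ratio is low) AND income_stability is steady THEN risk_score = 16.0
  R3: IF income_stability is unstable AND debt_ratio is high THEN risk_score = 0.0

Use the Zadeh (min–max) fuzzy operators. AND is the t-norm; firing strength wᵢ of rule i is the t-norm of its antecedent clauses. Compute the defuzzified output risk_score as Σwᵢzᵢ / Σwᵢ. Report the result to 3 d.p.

R1 (z=2.0): ¬low=1−0.13=0.87, unstable=0.23; AND[min(a, b)] → w = 0.23
R2 (z=16.0): ¬low=1−0.13=0.87, steady=0.83; AND[min(a, b)] → w = 0.83
R3 (z=0.0): unstable=0.23, high=0.78; AND[min(a, b)] → w = 0.23
Weighted average = (0.23·2.0 + 0.83·16.0 + 0.23·0.0) / (0.23 + 0.83 + 0.23)
  = 13.7400 / 1.2900 = 10.651

10.651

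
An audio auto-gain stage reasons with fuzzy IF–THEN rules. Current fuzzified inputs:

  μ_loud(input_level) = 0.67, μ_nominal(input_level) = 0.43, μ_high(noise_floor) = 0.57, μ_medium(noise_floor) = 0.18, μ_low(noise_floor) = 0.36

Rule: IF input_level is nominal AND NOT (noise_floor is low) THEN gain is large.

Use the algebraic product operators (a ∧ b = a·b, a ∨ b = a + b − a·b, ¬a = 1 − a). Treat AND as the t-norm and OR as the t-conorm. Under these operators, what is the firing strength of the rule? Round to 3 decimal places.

firing strength: nominal=0.43, ¬low=1−0.36=0.64; AND[a·b] → w = 0.2752

0.275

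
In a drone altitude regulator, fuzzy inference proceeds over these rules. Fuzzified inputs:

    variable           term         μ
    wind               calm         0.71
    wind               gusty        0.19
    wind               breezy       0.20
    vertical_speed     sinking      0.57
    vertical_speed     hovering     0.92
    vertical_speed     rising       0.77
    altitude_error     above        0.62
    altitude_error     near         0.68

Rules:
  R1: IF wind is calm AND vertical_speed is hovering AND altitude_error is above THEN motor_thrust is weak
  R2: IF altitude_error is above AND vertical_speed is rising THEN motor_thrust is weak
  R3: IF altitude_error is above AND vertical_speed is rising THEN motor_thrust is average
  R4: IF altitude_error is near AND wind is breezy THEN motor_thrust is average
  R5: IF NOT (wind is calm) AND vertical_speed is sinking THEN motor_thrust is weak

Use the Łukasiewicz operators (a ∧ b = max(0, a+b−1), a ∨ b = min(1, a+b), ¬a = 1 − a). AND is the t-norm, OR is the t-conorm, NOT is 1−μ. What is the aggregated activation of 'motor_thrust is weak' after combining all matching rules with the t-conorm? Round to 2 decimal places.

0.64

R1: calm=0.71, hovering=0.92, above=0.62; AND[max(0, a+b−1)] → w = 0.25
R2: above=0.62, rising=0.77; AND[max(0, a+b−1)] → w = 0.39
R3: above=0.62, rising=0.77; AND[max(0, a+b−1)] → w = 0.39
R4: near=0.68, breezy=0.20; AND[max(0, a+b−1)] → w = 0.00
R5: ¬calm=1−0.71=0.29, sinking=0.57; AND[max(0, a+b−1)] → w = 0.00
Rules with consequent 'weak': {R1, R2, R5} → strengths 0.25, 0.39, 0.00
Aggregate via t-conorm [min(1, a+b)]: 0.64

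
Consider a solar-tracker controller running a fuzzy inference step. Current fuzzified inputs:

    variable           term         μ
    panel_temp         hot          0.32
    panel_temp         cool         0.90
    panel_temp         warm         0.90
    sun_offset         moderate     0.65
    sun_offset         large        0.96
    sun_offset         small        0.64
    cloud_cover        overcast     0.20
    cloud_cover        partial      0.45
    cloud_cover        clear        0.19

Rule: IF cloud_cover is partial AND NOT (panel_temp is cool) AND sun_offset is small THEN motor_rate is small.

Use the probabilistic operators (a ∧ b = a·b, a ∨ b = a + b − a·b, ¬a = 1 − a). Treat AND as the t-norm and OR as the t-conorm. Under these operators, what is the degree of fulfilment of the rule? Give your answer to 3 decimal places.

firing strength: partial=0.45, ¬cool=1−0.90=0.10, small=0.64; AND[a·b] → w = 0.0288

0.029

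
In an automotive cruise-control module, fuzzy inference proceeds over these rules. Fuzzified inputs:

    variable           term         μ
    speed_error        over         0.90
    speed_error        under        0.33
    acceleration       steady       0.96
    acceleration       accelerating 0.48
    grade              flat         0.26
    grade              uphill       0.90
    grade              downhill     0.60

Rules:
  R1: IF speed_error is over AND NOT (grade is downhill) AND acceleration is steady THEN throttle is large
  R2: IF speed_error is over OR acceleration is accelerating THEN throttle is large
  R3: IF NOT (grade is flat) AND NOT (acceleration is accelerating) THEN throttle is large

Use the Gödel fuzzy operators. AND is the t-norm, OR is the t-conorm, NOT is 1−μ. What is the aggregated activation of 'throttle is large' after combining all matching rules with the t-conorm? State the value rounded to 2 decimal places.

R1: over=0.90, ¬downhill=1−0.60=0.40, steady=0.96; AND[min(a, b)] → w = 0.40
R2: over=0.90, accelerating=0.48; OR[max(a, b)] → w = 0.90
R3: ¬flat=1−0.26=0.74, ¬accelerating=1−0.48=0.52; AND[min(a, b)] → w = 0.52
Rules with consequent 'large': {R1, R2, R3} → strengths 0.40, 0.90, 0.52
Aggregate via t-conorm [max(a, b)]: 0.90

0.90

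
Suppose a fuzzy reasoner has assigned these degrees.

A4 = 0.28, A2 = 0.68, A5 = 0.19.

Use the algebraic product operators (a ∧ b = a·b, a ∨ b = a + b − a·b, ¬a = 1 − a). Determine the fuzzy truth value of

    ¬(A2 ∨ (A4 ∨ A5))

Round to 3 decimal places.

A4 ∨ A5 = a + b − a·b on (0.2800, 0.1900) = 0.4168
A2 ∨ (A4 ∨ A5) = a + b − a·b on (0.6800, 0.4168) = 0.8134
¬(A2 ∨ (A4 ∨ A5)) = 1 − 0.8134 = 0.1866

0.187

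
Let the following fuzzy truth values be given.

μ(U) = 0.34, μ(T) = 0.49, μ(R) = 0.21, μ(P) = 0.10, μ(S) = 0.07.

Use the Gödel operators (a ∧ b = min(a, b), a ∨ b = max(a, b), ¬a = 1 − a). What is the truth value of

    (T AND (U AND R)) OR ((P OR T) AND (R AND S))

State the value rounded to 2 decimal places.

U AND R = min(a, b) on (0.34, 0.21) = 0.21
T AND (U AND R) = min(a, b) on (0.49, 0.21) = 0.21
P OR T = max(a, b) on (0.10, 0.49) = 0.49
R AND S = min(a, b) on (0.21, 0.07) = 0.07
(P OR T) AND (R AND S) = min(a, b) on (0.49, 0.07) = 0.07
(T AND (U AND R)) OR ((P OR T) AND (R AND S)) = max(a, b) on (0.21, 0.07) = 0.21

0.21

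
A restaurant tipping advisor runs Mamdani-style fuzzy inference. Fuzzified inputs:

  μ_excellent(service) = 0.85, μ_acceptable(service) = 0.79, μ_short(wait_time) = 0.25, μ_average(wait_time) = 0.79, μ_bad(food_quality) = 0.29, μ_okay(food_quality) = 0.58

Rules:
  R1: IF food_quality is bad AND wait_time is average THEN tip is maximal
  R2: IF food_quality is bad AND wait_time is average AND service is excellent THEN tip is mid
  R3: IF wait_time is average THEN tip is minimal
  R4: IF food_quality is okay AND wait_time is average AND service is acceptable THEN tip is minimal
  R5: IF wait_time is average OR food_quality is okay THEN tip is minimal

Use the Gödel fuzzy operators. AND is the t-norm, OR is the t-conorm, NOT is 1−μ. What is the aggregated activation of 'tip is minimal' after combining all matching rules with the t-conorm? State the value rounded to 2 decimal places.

R1: bad=0.29, average=0.79; AND[min(a, b)] → w = 0.29
R2: bad=0.29, average=0.79, excellent=0.85; AND[min(a, b)] → w = 0.29
R3: average=0.79 → w = 0.79
R4: okay=0.58, average=0.79, acceptable=0.79; AND[min(a, b)] → w = 0.58
R5: average=0.79, okay=0.58; OR[max(a, b)] → w = 0.79
Rules with consequent 'minimal': {R3, R4, R5} → strengths 0.79, 0.58, 0.79
Aggregate via t-conorm [max(a, b)]: 0.79

0.79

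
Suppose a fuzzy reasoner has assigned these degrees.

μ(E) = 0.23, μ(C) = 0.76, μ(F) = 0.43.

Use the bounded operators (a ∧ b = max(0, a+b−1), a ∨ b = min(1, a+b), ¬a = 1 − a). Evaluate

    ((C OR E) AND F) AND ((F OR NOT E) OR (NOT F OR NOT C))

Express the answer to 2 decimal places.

0.42

C OR E = min(1, a+b) on (0.76, 0.23) = 0.99
(C OR E) AND F = max(0, a+b−1) on (0.99, 0.43) = 0.42
NOT E = 1 − 0.23 = 0.77
F OR NOT E = min(1, a+b) on (0.43, 0.77) = 1.00
NOT F = 1 − 0.43 = 0.57
NOT C = 1 − 0.76 = 0.24
NOT F OR NOT C = min(1, a+b) on (0.57, 0.24) = 0.81
(F OR NOT E) OR (NOT F OR NOT C) = min(1, a+b) on (1.00, 0.81) = 1.00
((C OR E) AND F) AND ((F OR NOT E) OR (NOT F OR NOT C)) = max(0, a+b−1) on (0.42, 1.00) = 0.42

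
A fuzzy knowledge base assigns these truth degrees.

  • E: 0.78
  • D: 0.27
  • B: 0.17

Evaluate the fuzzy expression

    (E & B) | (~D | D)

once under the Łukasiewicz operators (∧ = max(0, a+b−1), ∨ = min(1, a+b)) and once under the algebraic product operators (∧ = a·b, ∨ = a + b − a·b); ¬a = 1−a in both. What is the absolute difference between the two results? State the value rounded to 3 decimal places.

Under Łukasiewicz:
  E & B = max(0, a+b−1) on (0.78, 0.17) = 0.00
  ~D = 1 − 0.27 = 0.73
  ~D | D = min(1, a+b) on (0.73, 0.27) = 1.00
  (E & B) | (~D | D) = min(1, a+b) on (0.00, 1.00) = 1.00
  → value = 1.0000
Under algebraic product:
  E & B = a·b on (0.7800, 0.1700) = 0.1326
  ~D = 1 − 0.2700 = 0.7300
  ~D | D = a + b − a·b on (0.7300, 0.2700) = 0.8029
  (E & B) | (~D | D) = a + b − a·b on (0.1326, 0.8029) = 0.8290
  → value = 0.8290
|1.0000 − 0.8290| = 0.171

0.171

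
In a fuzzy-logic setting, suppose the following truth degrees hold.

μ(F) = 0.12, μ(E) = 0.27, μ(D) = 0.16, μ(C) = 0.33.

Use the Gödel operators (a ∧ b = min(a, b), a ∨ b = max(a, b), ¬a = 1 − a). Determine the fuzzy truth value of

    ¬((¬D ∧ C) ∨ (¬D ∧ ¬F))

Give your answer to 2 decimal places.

0.16

¬D = 1 − 0.16 = 0.84
¬D ∧ C = min(a, b) on (0.84, 0.33) = 0.33
¬D = 1 − 0.16 = 0.84
¬F = 1 − 0.12 = 0.88
¬D ∧ ¬F = min(a, b) on (0.84, 0.88) = 0.84
(¬D ∧ C) ∨ (¬D ∧ ¬F) = max(a, b) on (0.33, 0.84) = 0.84
¬((¬D ∧ C) ∨ (¬D ∧ ¬F)) = 1 − 0.84 = 0.16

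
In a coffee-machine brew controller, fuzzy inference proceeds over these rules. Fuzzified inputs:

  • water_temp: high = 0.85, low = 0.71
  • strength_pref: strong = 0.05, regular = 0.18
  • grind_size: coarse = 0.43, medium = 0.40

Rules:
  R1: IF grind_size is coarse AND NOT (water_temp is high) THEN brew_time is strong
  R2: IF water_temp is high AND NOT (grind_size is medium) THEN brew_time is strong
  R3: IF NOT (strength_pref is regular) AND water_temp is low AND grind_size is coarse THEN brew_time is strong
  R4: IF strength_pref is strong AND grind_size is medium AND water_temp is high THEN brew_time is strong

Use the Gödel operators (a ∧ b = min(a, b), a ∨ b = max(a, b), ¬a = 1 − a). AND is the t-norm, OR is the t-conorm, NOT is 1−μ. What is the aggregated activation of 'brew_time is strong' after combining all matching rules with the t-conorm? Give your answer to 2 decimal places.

R1: coarse=0.43, ¬high=1−0.85=0.15; AND[min(a, b)] → w = 0.15
R2: high=0.85, ¬medium=1−0.40=0.60; AND[min(a, b)] → w = 0.60
R3: ¬regular=1−0.18=0.82, low=0.71, coarse=0.43; AND[min(a, b)] → w = 0.43
R4: strong=0.05, medium=0.40, high=0.85; AND[min(a, b)] → w = 0.05
Rules with consequent 'strong': {R1, R2, R3, R4} → strengths 0.15, 0.60, 0.43, 0.05
Aggregate via t-conorm [max(a, b)]: 0.60

0.60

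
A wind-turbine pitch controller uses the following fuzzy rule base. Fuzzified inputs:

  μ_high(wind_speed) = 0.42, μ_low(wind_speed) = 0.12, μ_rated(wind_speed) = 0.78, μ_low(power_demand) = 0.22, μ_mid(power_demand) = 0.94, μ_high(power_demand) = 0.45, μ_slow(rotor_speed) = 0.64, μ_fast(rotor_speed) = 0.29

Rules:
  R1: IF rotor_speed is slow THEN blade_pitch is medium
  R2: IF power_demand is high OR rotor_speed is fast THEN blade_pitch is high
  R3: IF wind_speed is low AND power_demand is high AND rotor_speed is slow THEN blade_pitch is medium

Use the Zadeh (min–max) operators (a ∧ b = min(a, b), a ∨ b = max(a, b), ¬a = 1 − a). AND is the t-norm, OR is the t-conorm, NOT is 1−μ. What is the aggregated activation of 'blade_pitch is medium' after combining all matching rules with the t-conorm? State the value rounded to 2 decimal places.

R1: slow=0.64 → w = 0.64
R2: high=0.45, fast=0.29; OR[max(a, b)] → w = 0.45
R3: low=0.12, high=0.45, slow=0.64; AND[min(a, b)] → w = 0.12
Rules with consequent 'medium': {R1, R3} → strengths 0.64, 0.12
Aggregate via t-conorm [max(a, b)]: 0.64

0.64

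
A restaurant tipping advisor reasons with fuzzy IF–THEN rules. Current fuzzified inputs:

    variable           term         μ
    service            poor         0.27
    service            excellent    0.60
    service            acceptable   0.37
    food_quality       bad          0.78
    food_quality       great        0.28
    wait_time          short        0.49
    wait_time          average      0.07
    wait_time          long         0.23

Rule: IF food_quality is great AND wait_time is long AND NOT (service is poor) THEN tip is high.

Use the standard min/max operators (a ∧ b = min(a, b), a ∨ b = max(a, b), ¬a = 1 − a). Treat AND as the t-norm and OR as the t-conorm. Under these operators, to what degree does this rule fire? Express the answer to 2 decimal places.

0.23

firing strength: great=0.28, long=0.23, ¬poor=1−0.27=0.73; AND[min(a, b)] → w = 0.23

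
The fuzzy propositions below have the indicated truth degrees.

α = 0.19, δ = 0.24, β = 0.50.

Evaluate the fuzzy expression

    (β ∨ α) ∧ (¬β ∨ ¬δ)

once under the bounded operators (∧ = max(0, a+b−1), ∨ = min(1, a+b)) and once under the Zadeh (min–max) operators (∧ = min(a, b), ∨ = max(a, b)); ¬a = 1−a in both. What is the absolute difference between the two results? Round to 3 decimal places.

Under bounded:
  β ∨ α = min(1, a+b) on (0.50, 0.19) = 0.69
  ¬β = 1 − 0.50 = 0.50
  ¬δ = 1 − 0.24 = 0.76
  ¬β ∨ ¬δ = min(1, a+b) on (0.50, 0.76) = 1.00
  (β ∨ α) ∧ (¬β ∨ ¬δ) = max(0, a+b−1) on (0.69, 1.00) = 0.69
  → value = 0.6900
Under Zadeh (min–max):
  β ∨ α = max(a, b) on (0.50, 0.19) = 0.50
  ¬β = 1 − 0.50 = 0.50
  ¬δ = 1 − 0.24 = 0.76
  ¬β ∨ ¬δ = max(a, b) on (0.50, 0.76) = 0.76
  (β ∨ α) ∧ (¬β ∨ ¬δ) = min(a, b) on (0.50, 0.76) = 0.50
  → value = 0.5000
|0.6900 − 0.5000| = 0.190

0.190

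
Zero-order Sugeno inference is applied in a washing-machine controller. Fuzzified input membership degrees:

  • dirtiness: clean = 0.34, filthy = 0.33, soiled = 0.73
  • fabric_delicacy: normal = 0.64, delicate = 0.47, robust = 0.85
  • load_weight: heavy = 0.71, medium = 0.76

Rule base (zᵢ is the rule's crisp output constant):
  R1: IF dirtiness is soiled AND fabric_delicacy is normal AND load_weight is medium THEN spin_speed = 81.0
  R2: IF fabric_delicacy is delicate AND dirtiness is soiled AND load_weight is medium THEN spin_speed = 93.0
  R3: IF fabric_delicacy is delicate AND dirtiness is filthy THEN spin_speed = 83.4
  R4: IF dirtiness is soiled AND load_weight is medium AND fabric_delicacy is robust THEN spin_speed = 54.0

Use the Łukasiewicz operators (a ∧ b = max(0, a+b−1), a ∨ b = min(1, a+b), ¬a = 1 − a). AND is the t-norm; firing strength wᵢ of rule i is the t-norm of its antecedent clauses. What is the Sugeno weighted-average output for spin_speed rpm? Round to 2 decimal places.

R1 (z=81.0): soiled=0.73, normal=0.64, medium=0.76; AND[max(0, a+b−1)] → w = 0.13
R2 (z=93.0): delicate=0.47, soiled=0.73, medium=0.76; AND[max(0, a+b−1)] → w = 0.00
R3 (z=83.4): delicate=0.47, filthy=0.33; AND[max(0, a+b−1)] → w = 0.00
R4 (z=54.0): soiled=0.73, medium=0.76, robust=0.85; AND[max(0, a+b−1)] → w = 0.34
Weighted average = (0.13·81.0 + 0.00·93.0 + 0.00·83.4 + 0.34·54.0) / (0.13 + 0.00 + 0.00 + 0.34)
  = 28.8900 / 0.4700 = 61.47

61.47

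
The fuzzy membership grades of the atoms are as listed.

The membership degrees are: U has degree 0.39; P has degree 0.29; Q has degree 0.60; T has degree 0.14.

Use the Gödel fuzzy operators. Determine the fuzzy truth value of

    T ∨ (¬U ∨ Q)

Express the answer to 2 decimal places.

0.61

¬U = 1 − 0.39 = 0.61
¬U ∨ Q = max(a, b) on (0.61, 0.60) = 0.61
T ∨ (¬U ∨ Q) = max(a, b) on (0.14, 0.61) = 0.61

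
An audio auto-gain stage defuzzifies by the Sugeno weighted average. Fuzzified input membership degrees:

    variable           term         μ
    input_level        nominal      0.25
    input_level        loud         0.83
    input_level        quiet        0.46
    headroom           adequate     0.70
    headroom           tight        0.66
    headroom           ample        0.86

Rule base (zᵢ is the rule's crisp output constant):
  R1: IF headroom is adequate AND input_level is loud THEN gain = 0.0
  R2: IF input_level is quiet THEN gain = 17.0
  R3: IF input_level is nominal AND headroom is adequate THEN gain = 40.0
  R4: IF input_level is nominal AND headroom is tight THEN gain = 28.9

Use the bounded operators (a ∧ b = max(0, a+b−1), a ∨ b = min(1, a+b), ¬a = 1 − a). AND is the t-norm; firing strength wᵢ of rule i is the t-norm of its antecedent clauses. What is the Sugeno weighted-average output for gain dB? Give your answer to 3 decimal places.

7.899

R1 (z=0.0): adequate=0.70, loud=0.83; AND[max(0, a+b−1)] → w = 0.53
R2 (z=17.0): quiet=0.46 → w = 0.46
R3 (z=40.0): nominal=0.25, adequate=0.70; AND[max(0, a+b−1)] → w = 0.00
R4 (z=28.9): nominal=0.25, tight=0.66; AND[max(0, a+b−1)] → w = 0.00
Weighted average = (0.53·0.0 + 0.46·17.0 + 0.00·40.0 + 0.00·28.9) / (0.53 + 0.46 + 0.00 + 0.00)
  = 7.8200 / 0.9900 = 7.899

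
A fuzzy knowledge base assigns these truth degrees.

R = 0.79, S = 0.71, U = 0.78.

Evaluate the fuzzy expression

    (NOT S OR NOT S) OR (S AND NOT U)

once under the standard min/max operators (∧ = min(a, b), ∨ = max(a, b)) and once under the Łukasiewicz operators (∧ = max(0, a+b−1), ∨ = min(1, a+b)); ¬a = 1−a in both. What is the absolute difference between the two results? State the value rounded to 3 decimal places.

Under standard min/max:
  NOT S = 1 − 0.71 = 0.29
  NOT S = 1 − 0.71 = 0.29
  NOT S OR NOT S = max(a, b) on (0.29, 0.29) = 0.29
  NOT U = 1 − 0.78 = 0.22
  S AND NOT U = min(a, b) on (0.71, 0.22) = 0.22
  (NOT S OR NOT S) OR (S AND NOT U) = max(a, b) on (0.29, 0.22) = 0.29
  → value = 0.2900
Under Łukasiewicz:
  NOT S = 1 − 0.71 = 0.29
  NOT S = 1 − 0.71 = 0.29
  NOT S OR NOT S = min(1, a+b) on (0.29, 0.29) = 0.58
  NOT U = 1 − 0.78 = 0.22
  S AND NOT U = max(0, a+b−1) on (0.71, 0.22) = 0.00
  (NOT S OR NOT S) OR (S AND NOT U) = min(1, a+b) on (0.58, 0.00) = 0.58
  → value = 0.5800
|0.2900 − 0.5800| = 0.290

0.290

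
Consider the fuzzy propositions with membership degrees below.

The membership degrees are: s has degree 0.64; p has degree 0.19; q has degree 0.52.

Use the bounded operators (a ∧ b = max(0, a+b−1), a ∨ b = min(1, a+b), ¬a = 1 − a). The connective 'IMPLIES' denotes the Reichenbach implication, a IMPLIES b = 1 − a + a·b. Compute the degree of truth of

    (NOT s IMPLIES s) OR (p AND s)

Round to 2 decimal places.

NOT s = 1 − 0.64 = 0.36
NOT s IMPLIES s  [Reichenbach: 1 − a + a·b] with a=0.36, b=0.64 → 0.87
p AND s = max(0, a+b−1) on (0.19, 0.64) = 0.00
(NOT s IMPLIES s) OR (p AND s) = min(1, a+b) on (0.87, 0.00) = 0.87

0.87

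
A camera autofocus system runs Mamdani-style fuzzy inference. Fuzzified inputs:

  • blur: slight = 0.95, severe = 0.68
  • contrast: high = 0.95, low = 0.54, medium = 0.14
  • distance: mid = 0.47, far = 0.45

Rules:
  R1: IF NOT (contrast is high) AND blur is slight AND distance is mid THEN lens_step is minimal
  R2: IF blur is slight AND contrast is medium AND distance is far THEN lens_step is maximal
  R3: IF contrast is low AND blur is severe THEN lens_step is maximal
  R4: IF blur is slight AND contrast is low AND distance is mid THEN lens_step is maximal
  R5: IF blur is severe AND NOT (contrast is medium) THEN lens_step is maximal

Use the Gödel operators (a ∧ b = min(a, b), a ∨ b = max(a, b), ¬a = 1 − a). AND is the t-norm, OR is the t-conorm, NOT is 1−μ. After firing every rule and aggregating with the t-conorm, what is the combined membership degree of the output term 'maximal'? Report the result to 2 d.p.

R1: ¬high=1−0.95=0.05, slight=0.95, mid=0.47; AND[min(a, b)] → w = 0.05
R2: slight=0.95, medium=0.14, far=0.45; AND[min(a, b)] → w = 0.14
R3: low=0.54, severe=0.68; AND[min(a, b)] → w = 0.54
R4: slight=0.95, low=0.54, mid=0.47; AND[min(a, b)] → w = 0.47
R5: severe=0.68, ¬medium=1−0.14=0.86; AND[min(a, b)] → w = 0.68
Rules with consequent 'maximal': {R2, R3, R4, R5} → strengths 0.14, 0.54, 0.47, 0.68
Aggregate via t-conorm [max(a, b)]: 0.68

0.68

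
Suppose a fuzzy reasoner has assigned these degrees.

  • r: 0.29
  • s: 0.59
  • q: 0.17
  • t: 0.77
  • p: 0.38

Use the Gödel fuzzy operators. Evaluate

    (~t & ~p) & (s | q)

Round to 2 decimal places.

~t = 1 − 0.77 = 0.23
~p = 1 − 0.38 = 0.62
~t & ~p = min(a, b) on (0.23, 0.62) = 0.23
s | q = max(a, b) on (0.59, 0.17) = 0.59
(~t & ~p) & (s | q) = min(a, b) on (0.23, 0.59) = 0.23

0.23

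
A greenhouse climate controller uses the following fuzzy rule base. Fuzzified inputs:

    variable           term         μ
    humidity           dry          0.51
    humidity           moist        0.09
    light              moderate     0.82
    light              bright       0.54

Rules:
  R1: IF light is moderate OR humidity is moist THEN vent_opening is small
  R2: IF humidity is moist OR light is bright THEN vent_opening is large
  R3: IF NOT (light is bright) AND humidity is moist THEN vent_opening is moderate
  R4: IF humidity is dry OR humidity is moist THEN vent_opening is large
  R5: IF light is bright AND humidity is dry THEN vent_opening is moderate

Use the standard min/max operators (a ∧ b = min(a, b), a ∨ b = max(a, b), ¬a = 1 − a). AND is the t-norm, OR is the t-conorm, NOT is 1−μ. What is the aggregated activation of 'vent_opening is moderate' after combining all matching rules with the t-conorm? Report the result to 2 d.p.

0.51

R1: moderate=0.82, moist=0.09; OR[max(a, b)] → w = 0.82
R2: moist=0.09, bright=0.54; OR[max(a, b)] → w = 0.54
R3: ¬bright=1−0.54=0.46, moist=0.09; AND[min(a, b)] → w = 0.09
R4: dry=0.51, moist=0.09; OR[max(a, b)] → w = 0.51
R5: bright=0.54, dry=0.51; AND[min(a, b)] → w = 0.51
Rules with consequent 'moderate': {R3, R5} → strengths 0.09, 0.51
Aggregate via t-conorm [max(a, b)]: 0.51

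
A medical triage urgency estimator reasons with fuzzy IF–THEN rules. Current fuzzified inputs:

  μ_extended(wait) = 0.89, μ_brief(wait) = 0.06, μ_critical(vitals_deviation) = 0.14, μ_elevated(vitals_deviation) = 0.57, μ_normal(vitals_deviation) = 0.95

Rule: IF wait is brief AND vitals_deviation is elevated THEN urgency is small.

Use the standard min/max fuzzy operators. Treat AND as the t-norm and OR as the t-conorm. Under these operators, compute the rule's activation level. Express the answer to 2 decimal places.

0.06

firing strength: brief=0.06, elevated=0.57; AND[min(a, b)] → w = 0.06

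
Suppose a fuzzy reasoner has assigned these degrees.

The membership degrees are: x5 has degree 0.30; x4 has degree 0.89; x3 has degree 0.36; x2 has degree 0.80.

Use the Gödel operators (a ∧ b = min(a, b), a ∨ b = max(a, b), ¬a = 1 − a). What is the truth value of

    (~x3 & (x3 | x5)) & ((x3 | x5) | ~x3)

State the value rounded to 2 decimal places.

~x3 = 1 − 0.36 = 0.64
x3 | x5 = max(a, b) on (0.36, 0.30) = 0.36
~x3 & (x3 | x5) = min(a, b) on (0.64, 0.36) = 0.36
x3 | x5 = max(a, b) on (0.36, 0.30) = 0.36
~x3 = 1 − 0.36 = 0.64
(x3 | x5) | ~x3 = max(a, b) on (0.36, 0.64) = 0.64
(~x3 & (x3 | x5)) & ((x3 | x5) | ~x3) = min(a, b) on (0.36, 0.64) = 0.36

0.36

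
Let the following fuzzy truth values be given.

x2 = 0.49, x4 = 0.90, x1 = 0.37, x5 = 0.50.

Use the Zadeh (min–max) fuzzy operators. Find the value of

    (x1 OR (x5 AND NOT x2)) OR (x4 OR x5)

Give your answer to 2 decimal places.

NOT x2 = 1 − 0.49 = 0.51
x5 AND NOT x2 = min(a, b) on (0.50, 0.51) = 0.50
x1 OR (x5 AND NOT x2) = max(a, b) on (0.37, 0.50) = 0.50
x4 OR x5 = max(a, b) on (0.90, 0.50) = 0.90
(x1 OR (x5 AND NOT x2)) OR (x4 OR x5) = max(a, b) on (0.50, 0.90) = 0.90

0.90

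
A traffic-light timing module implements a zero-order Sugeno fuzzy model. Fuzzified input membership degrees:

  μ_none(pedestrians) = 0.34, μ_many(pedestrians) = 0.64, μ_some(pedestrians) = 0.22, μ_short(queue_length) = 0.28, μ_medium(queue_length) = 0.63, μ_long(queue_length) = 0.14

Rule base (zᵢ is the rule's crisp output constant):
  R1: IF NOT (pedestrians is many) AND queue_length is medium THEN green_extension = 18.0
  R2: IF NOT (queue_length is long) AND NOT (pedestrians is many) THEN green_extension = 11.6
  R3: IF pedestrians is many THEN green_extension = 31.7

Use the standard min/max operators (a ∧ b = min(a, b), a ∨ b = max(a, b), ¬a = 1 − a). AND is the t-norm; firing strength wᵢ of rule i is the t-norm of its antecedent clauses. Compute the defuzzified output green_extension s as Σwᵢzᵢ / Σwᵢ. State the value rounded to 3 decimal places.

R1 (z=18.0): ¬many=1−0.64=0.36, medium=0.63; AND[min(a, b)] → w = 0.36
R2 (z=11.6): ¬long=1−0.14=0.86, ¬many=1−0.64=0.36; AND[min(a, b)] → w = 0.36
R3 (z=31.7): many=0.64 → w = 0.64
Weighted average = (0.36·18.0 + 0.36·11.6 + 0.64·31.7) / (0.36 + 0.36 + 0.64)
  = 30.9440 / 1.3600 = 22.753

22.753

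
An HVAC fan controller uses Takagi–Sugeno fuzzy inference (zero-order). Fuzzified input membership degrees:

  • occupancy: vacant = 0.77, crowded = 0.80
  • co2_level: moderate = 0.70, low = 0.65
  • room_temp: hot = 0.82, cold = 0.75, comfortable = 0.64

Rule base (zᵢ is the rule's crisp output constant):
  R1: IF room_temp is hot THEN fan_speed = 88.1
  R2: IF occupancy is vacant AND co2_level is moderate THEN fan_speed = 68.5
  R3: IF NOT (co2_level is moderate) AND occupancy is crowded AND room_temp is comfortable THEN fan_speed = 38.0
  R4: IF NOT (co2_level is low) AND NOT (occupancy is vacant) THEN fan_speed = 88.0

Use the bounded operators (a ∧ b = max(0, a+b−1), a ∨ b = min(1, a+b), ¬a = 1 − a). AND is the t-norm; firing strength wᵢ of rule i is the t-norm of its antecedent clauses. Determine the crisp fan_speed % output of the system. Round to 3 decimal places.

R1 (z=88.1): hot=0.82 → w = 0.82
R2 (z=68.5): vacant=0.77, moderate=0.70; AND[max(0, a+b−1)] → w = 0.47
R3 (z=38.0): ¬moderate=1−0.70=0.30, crowded=0.80, comfortable=0.64; AND[max(0, a+b−1)] → w = 0.00
R4 (z=88.0): ¬low=1−0.65=0.35, ¬vacant=1−0.77=0.23; AND[max(0, a+b−1)] → w = 0.00
Weighted average = (0.82·88.1 + 0.47·68.5 + 0.00·38.0 + 0.00·88.0) / (0.82 + 0.47 + 0.00 + 0.00)
  = 104.4370 / 1.2900 = 80.959

80.959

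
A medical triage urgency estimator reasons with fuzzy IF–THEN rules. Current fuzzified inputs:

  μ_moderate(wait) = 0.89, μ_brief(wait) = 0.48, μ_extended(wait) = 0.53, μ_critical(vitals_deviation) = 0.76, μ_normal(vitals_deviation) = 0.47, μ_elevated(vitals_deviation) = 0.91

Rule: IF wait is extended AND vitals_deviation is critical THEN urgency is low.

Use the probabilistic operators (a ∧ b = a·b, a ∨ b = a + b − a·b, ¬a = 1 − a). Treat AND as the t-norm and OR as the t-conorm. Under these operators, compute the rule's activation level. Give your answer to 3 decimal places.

firing strength: extended=0.53, critical=0.76; AND[a·b] → w = 0.4028

0.403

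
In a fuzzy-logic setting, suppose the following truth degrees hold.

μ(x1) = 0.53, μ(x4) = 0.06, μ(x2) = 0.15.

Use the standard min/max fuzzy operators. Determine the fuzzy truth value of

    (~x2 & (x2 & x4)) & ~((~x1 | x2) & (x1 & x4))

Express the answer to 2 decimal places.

~x2 = 1 − 0.15 = 0.85
x2 & x4 = min(a, b) on (0.15, 0.06) = 0.06
~x2 & (x2 & x4) = min(a, b) on (0.85, 0.06) = 0.06
~x1 = 1 − 0.53 = 0.47
~x1 | x2 = max(a, b) on (0.47, 0.15) = 0.47
x1 & x4 = min(a, b) on (0.53, 0.06) = 0.06
(~x1 | x2) & (x1 & x4) = min(a, b) on (0.47, 0.06) = 0.06
~((~x1 | x2) & (x1 & x4)) = 1 − 0.06 = 0.94
(~x2 & (x2 & x4)) & ~((~x1 | x2) & (x1 & x4)) = min(a, b) on (0.06, 0.94) = 0.06

0.06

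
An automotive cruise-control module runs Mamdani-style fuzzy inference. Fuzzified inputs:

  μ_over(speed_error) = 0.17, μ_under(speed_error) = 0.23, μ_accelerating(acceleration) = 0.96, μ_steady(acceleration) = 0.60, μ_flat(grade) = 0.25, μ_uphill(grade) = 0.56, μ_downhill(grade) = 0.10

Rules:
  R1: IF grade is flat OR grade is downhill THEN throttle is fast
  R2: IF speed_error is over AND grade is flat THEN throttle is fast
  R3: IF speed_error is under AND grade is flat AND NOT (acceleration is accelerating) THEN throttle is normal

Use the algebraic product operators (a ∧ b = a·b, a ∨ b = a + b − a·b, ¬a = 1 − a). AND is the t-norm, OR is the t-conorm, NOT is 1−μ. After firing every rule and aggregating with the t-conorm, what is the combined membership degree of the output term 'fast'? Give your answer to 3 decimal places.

0.354

R1: flat=0.25, downhill=0.10; OR[a + b − a·b] → w = 0.3250
R2: over=0.17, flat=0.25; AND[a·b] → w = 0.0425
R3: under=0.23, flat=0.25, ¬accelerating=1−0.96=0.04; AND[a·b] → w = 0.0023
Rules with consequent 'fast': {R1, R2} → strengths 0.3250, 0.0425
Aggregate via t-conorm [a + b − a·b]: 0.3537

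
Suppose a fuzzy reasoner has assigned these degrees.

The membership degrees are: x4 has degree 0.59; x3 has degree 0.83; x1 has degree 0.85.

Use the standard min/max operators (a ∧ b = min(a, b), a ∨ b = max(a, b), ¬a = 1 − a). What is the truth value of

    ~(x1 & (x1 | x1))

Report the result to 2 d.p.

x1 | x1 = max(a, b) on (0.85, 0.85) = 0.85
x1 & (x1 | x1) = min(a, b) on (0.85, 0.85) = 0.85
~(x1 & (x1 | x1)) = 1 − 0.85 = 0.15

0.15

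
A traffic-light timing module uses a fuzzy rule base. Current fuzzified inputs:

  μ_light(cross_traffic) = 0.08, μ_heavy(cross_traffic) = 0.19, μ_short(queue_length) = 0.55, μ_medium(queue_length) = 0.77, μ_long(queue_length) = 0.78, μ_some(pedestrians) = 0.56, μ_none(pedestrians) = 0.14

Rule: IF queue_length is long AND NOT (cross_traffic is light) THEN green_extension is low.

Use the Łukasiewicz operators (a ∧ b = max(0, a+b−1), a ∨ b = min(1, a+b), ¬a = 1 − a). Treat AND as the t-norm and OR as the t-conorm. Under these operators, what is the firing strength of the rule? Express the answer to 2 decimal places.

0.70

firing strength: long=0.78, ¬light=1−0.08=0.92; AND[max(0, a+b−1)] → w = 0.70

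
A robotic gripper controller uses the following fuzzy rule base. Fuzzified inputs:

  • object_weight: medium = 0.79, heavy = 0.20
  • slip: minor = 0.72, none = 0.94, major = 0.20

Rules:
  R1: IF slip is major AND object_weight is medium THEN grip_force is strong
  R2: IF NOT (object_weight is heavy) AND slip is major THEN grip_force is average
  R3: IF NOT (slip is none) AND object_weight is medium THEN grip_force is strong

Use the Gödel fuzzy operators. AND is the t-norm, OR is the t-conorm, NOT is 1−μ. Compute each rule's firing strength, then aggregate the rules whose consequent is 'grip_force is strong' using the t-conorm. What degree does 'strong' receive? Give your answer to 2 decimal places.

0.20

R1: major=0.20, medium=0.79; AND[min(a, b)] → w = 0.20
R2: ¬heavy=1−0.20=0.80, major=0.20; AND[min(a, b)] → w = 0.20
R3: ¬none=1−0.94=0.06, medium=0.79; AND[min(a, b)] → w = 0.06
Rules with consequent 'strong': {R1, R3} → strengths 0.20, 0.06
Aggregate via t-conorm [max(a, b)]: 0.20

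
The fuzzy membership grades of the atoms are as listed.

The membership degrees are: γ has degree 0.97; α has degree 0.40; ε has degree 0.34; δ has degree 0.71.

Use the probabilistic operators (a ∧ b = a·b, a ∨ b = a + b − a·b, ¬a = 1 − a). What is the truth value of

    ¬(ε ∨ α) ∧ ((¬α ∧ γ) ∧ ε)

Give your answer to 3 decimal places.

ε ∨ α = a + b − a·b on (0.3400, 0.4000) = 0.6040
¬(ε ∨ α) = 1 − 0.6040 = 0.3960
¬α = 1 − 0.4000 = 0.6000
¬α ∧ γ = a·b on (0.6000, 0.9700) = 0.5820
(¬α ∧ γ) ∧ ε = a·b on (0.5820, 0.3400) = 0.1979
¬(ε ∨ α) ∧ ((¬α ∧ γ) ∧ ε) = a·b on (0.3960, 0.1979) = 0.0784

0.078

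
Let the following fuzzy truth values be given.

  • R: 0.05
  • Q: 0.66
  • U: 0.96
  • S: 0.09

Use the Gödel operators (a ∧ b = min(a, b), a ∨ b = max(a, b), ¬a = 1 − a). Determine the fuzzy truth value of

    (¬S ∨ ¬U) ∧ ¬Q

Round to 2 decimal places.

¬S = 1 − 0.09 = 0.91
¬U = 1 − 0.96 = 0.04
¬S ∨ ¬U = max(a, b) on (0.91, 0.04) = 0.91
¬Q = 1 − 0.66 = 0.34
(¬S ∨ ¬U) ∧ ¬Q = min(a, b) on (0.91, 0.34) = 0.34

0.34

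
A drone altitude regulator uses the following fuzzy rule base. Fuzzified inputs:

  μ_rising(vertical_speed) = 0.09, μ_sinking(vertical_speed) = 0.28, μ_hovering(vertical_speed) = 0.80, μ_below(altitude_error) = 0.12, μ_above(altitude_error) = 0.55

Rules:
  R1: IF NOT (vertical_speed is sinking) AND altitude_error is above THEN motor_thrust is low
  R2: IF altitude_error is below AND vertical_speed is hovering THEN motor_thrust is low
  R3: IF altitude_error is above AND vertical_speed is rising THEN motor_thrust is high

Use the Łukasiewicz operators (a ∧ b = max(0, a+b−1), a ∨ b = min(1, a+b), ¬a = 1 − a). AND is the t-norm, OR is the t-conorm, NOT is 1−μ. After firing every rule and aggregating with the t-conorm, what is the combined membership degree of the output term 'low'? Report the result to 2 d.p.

R1: ¬sinking=1−0.28=0.72, above=0.55; AND[max(0, a+b−1)] → w = 0.27
R2: below=0.12, hovering=0.80; AND[max(0, a+b−1)] → w = 0.00
R3: above=0.55, rising=0.09; AND[max(0, a+b−1)] → w = 0.00
Rules with consequent 'low': {R1, R2} → strengths 0.27, 0.00
Aggregate via t-conorm [min(1, a+b)]: 0.27

0.27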